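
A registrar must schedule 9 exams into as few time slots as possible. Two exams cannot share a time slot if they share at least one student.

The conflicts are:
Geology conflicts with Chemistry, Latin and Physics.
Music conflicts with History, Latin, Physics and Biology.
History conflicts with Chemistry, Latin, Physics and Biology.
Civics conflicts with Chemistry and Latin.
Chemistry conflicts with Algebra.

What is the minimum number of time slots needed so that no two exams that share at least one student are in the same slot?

Music, History, Latin are mutually in conflict, so at least 3 time slots are needed.
Using 3 time slots: Geology=1, Music=3, History=1, Civics=1, Chemistry=2, Latin=2, Physics=2, Algebra=1, Biology=2. Every pair that conflicts lands in different time slots.

3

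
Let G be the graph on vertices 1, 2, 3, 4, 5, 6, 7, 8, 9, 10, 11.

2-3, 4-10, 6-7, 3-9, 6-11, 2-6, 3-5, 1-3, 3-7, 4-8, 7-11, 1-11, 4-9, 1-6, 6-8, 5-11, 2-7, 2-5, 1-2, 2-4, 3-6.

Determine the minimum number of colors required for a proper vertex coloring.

2, 3, 6, 7 are mutually adjacent (a clique of size 4), so at least 4 colors are needed.
A valid assignment using 4 colors: 1=yellow, 2=green, 3=red, 4=red, 5=blue, 6=blue, 7=yellow, 8=green, 9=blue, 10=blue, 11=red. Every edge joins two different colors.

4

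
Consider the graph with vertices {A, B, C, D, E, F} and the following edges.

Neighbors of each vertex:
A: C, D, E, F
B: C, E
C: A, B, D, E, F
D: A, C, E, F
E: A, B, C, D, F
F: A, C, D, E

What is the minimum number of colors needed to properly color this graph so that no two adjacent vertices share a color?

A, C, D, E, F are mutually adjacent (a clique of size 5), so at least 5 colors are needed.
5 colors suffice: color red → {E}; color blue → {C}; color green → {A, B}; color yellow → {F}; color purple → {D}. No two adjacent vertices share a color.

5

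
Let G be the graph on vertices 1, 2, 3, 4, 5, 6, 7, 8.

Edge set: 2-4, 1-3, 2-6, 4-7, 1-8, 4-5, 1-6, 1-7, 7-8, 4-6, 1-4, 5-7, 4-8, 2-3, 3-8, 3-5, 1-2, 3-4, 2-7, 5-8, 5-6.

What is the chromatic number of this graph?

4, 5, 7, 8 form a clique, so at least 4 colors are needed.
One proper 4-coloring: 1=blue, 2=yellow, 3=green, 4=red, 5=blue, 6=green, 7=green, 8=yellow. Each edge has distinct colors on its endpoints.

4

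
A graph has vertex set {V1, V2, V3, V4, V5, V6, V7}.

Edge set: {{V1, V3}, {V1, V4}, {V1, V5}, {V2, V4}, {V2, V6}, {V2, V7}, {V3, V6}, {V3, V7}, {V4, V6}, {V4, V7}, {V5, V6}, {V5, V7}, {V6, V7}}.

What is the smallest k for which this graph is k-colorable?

V2, V4, V6, V7 are pairwise adjacent (a clique of size 4), so at least 4 colors are needed.
4 colors suffice: color 1 → {V1, V6}; color 2 → {V7}; color 3 → {V3, V4, V5}; color 4 → {V2}. Each edge has distinct colors on its endpoints.

4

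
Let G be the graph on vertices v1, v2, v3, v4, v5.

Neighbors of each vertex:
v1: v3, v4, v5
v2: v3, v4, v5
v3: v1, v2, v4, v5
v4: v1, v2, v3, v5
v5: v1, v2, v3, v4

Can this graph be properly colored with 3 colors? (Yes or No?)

v2, v3, v4, v5 are mutually adjacent (a clique of size 4), so at least 4 colors are needed.
So 3 colors are not enough.

No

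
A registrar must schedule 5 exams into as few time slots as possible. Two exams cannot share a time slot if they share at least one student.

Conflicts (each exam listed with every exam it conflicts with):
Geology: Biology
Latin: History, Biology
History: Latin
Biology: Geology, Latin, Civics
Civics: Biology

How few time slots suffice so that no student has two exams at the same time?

Latin and History conflict, so at least 2 time slots are needed.
2 time slots suffice: time slot 1 → {History, Biology}; time slot 2 → {Geology, Latin, Civics}. Each listed conflict is separated.

2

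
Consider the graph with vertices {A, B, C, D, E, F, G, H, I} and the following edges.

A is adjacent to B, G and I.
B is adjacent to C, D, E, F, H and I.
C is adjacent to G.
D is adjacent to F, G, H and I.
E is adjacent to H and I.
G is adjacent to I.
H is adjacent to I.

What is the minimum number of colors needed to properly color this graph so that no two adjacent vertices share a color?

B, D, H, I are mutually adjacent (a clique of size 4), so at least 4 colors are needed.
One proper 4-coloring: A=3, B=1, C=2, D=3, E=3, F=2, G=1, H=4, I=2. No two adjacent vertices share a color.

4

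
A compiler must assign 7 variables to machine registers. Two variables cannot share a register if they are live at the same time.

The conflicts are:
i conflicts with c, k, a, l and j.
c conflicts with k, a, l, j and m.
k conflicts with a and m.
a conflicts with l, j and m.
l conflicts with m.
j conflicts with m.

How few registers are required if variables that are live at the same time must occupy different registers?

c, a, l, m pairwise conflict, so at least 4 registers are needed.
4 registers suffice: register 1 → {c}; register 2 → {a}; register 3 → {i, m}; register 4 → {k, l, j}. Each listed conflict is separated.

4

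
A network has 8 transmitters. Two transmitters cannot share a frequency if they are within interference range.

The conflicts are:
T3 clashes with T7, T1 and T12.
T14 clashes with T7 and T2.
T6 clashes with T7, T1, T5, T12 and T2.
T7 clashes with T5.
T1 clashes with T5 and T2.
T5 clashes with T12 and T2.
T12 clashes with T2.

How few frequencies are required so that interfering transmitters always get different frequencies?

T6, T1, T5, T2 are mutually in conflict, so at least 4 frequencies are needed.
A valid assignment using 4 frequencies: T3=1, T14=1, T6=1, T7=2, T1=4, T5=3, T12=4, T2=2. No two conflicting transmitters share a frequency.

4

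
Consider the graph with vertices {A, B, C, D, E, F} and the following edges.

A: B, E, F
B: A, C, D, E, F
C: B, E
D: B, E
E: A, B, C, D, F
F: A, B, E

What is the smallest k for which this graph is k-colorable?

4

A, B, E, F are mutually adjacent (a clique of size 4), so at least 4 colors are needed.
4 colors suffice: A=4, B=2, C=3, D=3, E=1, F=3. No two adjacent vertices share a color.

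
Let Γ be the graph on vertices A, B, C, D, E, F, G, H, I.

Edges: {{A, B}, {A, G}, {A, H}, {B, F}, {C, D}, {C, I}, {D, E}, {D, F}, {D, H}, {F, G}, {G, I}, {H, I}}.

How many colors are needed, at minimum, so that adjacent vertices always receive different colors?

3

The cycle F-D-C-I-G-F has odd length 5, so it cannot be 2-colored; at least 3 colors are needed.
3 colors suffice: A=3, B=1, C=2, D=1, E=2, F=2, G=1, H=2, I=3. Every edge joins two different colors.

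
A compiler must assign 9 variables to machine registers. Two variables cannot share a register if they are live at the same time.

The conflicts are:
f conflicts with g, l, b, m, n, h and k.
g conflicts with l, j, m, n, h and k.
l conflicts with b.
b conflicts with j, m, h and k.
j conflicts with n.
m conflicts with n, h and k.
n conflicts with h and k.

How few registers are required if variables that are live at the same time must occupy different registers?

5

f, g, m, n, k are mutually in conflict, so at least 5 registers are needed.
5 registers suffice: register 1 → {f, j}; register 2 → {g, b}; register 3 → {l, m}; register 4 → {n}; register 5 → {h, k}. Each listed conflict is separated.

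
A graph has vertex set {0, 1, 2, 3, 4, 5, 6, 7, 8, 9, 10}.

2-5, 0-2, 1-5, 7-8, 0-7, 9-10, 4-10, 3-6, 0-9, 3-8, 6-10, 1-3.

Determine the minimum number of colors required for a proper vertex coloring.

The cycle 7-8-3-6-10-9-0-7 has odd length 7, so it cannot be 2-colored; at least 3 colors are needed.
A valid assignment using 3 colors: 0=red, 1=blue, 2=blue, 3=red, 4=blue, 5=red, 6=blue, 7=blue, 8=green, 9=blue, 10=red. No two adjacent vertices share a color.

3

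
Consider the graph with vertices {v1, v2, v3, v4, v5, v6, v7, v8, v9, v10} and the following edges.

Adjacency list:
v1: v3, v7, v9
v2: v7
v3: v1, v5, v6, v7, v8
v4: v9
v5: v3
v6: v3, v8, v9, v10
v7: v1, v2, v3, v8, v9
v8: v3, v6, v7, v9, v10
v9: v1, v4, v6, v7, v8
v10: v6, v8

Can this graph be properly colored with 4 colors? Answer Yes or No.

The chromatic number is 3. v1, v7, v9 form a triangle, so at least 3 colors are needed.
One proper 3-coloring: v1=3, v2=1, v3=1, v4=2, v5=2, v6=2, v7=2, v8=3, v9=1, v10=1.
Since 4 ≥ 3, a proper 4-coloring certainly exists.

Yes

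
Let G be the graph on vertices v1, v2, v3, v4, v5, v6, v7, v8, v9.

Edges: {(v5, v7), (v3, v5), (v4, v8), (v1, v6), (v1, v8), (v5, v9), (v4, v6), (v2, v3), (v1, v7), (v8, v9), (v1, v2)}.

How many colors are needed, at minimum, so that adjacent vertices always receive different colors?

3

The cycle v5-v9-v8-v1-v7-v5 has odd length 5, so it cannot be 2-colored; at least 3 colors are needed.
One proper 3-coloring: v1=1, v2=2, v3=3, v4=1, v5=1, v6=2, v7=2, v8=2, v9=3. Each edge has distinct colors on its endpoints.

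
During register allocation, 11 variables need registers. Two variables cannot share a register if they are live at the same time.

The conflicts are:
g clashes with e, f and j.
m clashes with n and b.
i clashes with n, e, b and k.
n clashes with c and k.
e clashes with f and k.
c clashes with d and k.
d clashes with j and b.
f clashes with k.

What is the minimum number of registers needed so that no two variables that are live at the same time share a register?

i, n, k are mutually in conflict, so at least 3 registers are needed.
3 registers suffice: register 1 → {g, m, d, k}; register 2 → {i, c, f, j}; register 3 → {n, e, b}. No two conflicting variables share a register.

3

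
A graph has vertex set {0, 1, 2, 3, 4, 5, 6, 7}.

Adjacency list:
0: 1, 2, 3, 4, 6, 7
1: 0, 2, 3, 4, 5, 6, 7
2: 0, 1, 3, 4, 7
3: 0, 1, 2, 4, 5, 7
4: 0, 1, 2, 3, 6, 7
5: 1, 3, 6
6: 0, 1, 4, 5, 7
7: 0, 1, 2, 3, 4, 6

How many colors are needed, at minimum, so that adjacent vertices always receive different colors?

6

0, 1, 2, 3, 4, 7 form a clique, so at least 6 colors are needed.
6 colors suffice: color a → {1}; color b → {5, 7}; color c → {3, 6}; color d → {4}; color e → {0}; color f → {2}. No two adjacent vertices share a color.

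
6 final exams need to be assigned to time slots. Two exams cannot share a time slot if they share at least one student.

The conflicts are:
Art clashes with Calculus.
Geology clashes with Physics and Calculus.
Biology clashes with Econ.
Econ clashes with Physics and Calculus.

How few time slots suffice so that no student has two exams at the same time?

Geology and Physics conflict, so at least 2 time slots are needed.
2 time slots suffice: time slot 1 → {Biology, Physics, Calculus}; time slot 2 → {Art, Geology, Econ}. Each listed conflict is separated.

2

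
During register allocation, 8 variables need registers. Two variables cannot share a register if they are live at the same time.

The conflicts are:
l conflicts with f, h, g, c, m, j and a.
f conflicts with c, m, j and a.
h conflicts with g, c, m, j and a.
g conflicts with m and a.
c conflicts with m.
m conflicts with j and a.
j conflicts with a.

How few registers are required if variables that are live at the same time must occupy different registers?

l, h, g, m, a pairwise conflict, so at least 5 registers are needed.
Using 5 registers: l=1, f=3, h=3, g=5, c=4, m=2, j=5, a=4. Each listed conflict is separated.

5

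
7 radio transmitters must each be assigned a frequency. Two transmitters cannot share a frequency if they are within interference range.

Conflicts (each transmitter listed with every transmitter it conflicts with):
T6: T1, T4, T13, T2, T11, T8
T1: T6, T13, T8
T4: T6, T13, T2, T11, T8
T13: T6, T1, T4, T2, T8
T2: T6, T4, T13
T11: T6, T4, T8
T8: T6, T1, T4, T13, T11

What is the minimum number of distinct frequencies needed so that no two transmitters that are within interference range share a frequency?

4

T6, T4, T13, T2 are mutually in conflict, so at least 4 frequencies are needed.
4 frequencies suffice: T6=1, T1=2, T4=2, T13=4, T2=3, T11=4, T8=3. Every pair that conflicts lands in different frequencies.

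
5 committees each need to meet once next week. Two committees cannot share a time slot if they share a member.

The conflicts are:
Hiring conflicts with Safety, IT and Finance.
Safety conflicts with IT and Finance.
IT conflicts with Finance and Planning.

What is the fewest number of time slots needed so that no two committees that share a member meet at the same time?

4

Hiring, Safety, IT, Finance pairwise conflict, so at least 4 time slots are needed.
A valid assignment using 4 time slots: Hiring=4, Safety=3, IT=1, Finance=2, Planning=2. No two conflicting committees share a time slot.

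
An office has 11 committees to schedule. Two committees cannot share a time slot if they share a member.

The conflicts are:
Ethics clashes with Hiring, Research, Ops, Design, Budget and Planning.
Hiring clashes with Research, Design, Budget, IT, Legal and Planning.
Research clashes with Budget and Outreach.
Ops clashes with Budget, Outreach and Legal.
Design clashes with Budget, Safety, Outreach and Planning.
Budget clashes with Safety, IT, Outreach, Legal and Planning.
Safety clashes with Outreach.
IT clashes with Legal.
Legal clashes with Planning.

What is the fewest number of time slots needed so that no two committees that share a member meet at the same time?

Ethics, Hiring, Design, Budget, Planning pairwise conflict, so at least 5 time slots are needed.
Using 5 time slots: Ethics=4, Hiring=2, Research=3, Ops=5, Design=3, Budget=1, Safety=4, IT=4, Outreach=2, Legal=3, Planning=5. Each listed conflict is separated.

5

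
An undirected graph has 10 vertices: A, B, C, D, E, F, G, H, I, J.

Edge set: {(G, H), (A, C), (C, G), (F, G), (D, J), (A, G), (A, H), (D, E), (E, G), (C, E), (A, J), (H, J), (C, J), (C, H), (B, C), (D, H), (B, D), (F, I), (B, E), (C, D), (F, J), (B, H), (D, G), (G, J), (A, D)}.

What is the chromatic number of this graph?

6

A, C, D, G, H, J are pairwise adjacent (a clique of size 6), so at least 6 colors are needed.
6 colors suffice: color 1 → {C, F}; color 2 → {D, I}; color 3 → {B, G}; color 4 → {E, H}; color 5 → {J}; color 6 → {A}. Every edge joins two different colors.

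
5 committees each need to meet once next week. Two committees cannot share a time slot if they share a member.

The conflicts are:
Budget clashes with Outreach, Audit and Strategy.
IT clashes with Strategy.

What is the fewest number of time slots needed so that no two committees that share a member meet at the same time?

IT and Strategy conflict, so at least 2 time slots are needed.
2 time slots suffice: time slot 1 → {Budget, IT}; time slot 2 → {Outreach, Audit, Strategy}. Every pair that conflicts lands in different time slots.

2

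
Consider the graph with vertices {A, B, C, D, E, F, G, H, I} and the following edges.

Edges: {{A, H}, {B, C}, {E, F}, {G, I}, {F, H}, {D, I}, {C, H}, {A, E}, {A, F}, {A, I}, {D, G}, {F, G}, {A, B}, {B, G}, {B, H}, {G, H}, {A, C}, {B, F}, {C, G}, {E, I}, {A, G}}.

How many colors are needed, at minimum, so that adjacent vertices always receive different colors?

5

A, B, C, G, H form a clique, so at least 5 colors are needed.
One proper 5-coloring: A=blue, B=yellow, C=green, D=blue, E=red, F=green, G=red, H=purple, I=green. No two adjacent vertices share a color.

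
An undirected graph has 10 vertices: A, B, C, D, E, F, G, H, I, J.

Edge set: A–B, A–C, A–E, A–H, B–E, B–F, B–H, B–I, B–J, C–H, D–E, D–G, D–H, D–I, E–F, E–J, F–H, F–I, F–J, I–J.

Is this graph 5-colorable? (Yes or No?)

The chromatic number is 4. B, E, F, J are pairwise adjacent (a clique of size 4), so at least 4 colors are needed.
4 colors suffice: color red → {B, C, D}; color blue → {A, F, G}; color green → {E, H, I}; color yellow → {J}.
Since 5 ≥ 4, a proper 5-coloring certainly exists.

Yes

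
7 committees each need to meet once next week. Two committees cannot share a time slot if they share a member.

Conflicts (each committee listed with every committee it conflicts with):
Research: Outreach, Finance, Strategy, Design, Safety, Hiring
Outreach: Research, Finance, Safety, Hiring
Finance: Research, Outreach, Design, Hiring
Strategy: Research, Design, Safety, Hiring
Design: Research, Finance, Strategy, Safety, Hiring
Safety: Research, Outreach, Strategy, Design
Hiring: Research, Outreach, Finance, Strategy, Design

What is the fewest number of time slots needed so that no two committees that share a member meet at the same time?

4

Research, Outreach, Finance, Hiring pairwise conflict, so at least 4 time slots are needed.
Using 4 time slots: Research=1, Outreach=3, Finance=4, Strategy=4, Design=3, Safety=2, Hiring=2. Every pair that conflicts lands in different time slots.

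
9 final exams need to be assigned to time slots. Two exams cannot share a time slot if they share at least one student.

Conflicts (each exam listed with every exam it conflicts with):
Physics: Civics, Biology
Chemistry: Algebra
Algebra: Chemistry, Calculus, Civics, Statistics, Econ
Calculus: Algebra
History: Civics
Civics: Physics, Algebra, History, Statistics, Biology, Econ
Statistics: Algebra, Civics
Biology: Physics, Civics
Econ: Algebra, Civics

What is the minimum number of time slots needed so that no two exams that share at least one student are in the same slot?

Algebra, Civics, Statistics pairwise conflict, so at least 3 time slots are needed.
Using 3 time slots: Physics=3, Chemistry=1, Algebra=2, Calculus=1, History=2, Civics=1, Statistics=3, Biology=2, Econ=3. No two conflicting exams share a time slot.

3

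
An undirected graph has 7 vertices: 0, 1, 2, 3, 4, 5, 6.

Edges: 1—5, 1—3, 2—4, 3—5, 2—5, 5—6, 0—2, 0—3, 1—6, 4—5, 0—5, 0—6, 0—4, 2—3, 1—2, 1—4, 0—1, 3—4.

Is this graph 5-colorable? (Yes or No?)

0, 1, 2, 3, 4, 5 are mutually adjacent (a clique of size 6), so at least 6 colors are needed.
So 5 colors are not enough.

No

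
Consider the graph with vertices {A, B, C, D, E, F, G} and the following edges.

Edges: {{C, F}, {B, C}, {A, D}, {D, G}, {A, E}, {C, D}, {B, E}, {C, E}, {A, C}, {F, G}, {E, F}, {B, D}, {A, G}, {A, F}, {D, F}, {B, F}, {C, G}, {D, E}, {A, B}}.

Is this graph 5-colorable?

No

A, B, C, D, E, F are pairwise adjacent (a clique of size 6), so at least 6 colors are needed.
So 5 colors are not enough.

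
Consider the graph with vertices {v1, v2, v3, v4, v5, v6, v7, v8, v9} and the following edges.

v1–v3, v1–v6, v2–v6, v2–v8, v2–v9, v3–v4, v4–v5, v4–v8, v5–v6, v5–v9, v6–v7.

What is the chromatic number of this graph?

The cycle v5-v4-v3-v1-v6-v5 has odd length 5, so it cannot be 2-colored; at least 3 colors are needed.
A valid assignment using 3 colors: v1=3, v2=2, v3=2, v4=1, v5=2, v6=1, v7=2, v8=3, v9=1. Each edge has distinct colors on its endpoints.

3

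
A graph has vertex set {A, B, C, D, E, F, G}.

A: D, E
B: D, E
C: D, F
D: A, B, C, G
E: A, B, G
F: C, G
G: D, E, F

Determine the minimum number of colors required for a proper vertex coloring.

2

E and G are adjacent, so at least 2 colors are needed.
One proper 2-coloring: A=2, B=2, C=2, D=1, E=1, F=1, G=2. Every edge joins two different colors.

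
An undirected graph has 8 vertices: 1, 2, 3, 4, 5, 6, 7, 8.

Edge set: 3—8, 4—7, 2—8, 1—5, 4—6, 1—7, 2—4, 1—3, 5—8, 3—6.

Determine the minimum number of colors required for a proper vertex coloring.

3

The cycle 6-3-8-2-4-6 has odd length 5, so it cannot be 2-colored; at least 3 colors are needed.
3 colors suffice: color a → {1, 4, 8}; color b → {2, 3, 5, 7}; color c → {6}. No two adjacent vertices share a color.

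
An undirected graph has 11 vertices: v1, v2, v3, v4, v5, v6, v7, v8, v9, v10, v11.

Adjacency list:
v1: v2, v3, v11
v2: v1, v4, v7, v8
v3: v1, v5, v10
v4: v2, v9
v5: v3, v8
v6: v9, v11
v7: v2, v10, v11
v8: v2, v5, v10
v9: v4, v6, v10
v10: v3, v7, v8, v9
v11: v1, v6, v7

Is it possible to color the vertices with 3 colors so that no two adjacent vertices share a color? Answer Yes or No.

The chromatic number is 3. The cycle v10-v9-v6-v11-v7-v10 has odd length 5, so it cannot be 2-colored; at least 3 colors are needed.
One proper 3-coloring: v1=G, v2=R, v3=B, v4=G, v5=R, v6=G, v7=B, v8=B, v9=B, v10=R, v11=R.
That is already a proper 3-coloring.

Yes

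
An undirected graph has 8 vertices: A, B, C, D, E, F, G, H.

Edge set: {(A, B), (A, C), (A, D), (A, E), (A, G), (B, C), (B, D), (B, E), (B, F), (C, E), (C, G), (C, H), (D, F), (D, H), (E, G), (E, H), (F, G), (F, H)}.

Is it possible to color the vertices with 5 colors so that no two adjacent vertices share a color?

The chromatic number is 4. A, B, C, E are pairwise adjacent (a clique of size 4), so at least 4 colors are needed.
4 colors suffice: color 1 → {C, F}; color 2 → {B, G, H}; color 3 → {A}; color 4 → {D, E}.
Since 5 ≥ 4, a proper 5-coloring certainly exists.

Yes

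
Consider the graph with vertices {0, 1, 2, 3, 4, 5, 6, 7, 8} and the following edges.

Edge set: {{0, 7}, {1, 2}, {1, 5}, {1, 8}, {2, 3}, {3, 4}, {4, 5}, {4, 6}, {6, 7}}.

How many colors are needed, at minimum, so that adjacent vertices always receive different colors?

The cycle 2-1-5-4-3-2 has odd length 5, so it cannot be 2-colored; at least 3 colors are needed.
3 colors suffice: color a → {1, 4, 7}; color b → {0, 3, 5, 6, 8}; color c → {2}. Each edge has distinct colors on its endpoints.

3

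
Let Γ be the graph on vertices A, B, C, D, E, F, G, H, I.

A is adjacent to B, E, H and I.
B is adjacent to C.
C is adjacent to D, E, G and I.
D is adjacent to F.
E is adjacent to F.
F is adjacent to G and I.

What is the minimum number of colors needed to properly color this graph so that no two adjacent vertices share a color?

2

B and C are adjacent, so at least 2 colors are needed.
One proper 2-coloring: A=1, B=2, C=1, D=2, E=2, F=1, G=2, H=2, I=2. Every edge joins two different colors.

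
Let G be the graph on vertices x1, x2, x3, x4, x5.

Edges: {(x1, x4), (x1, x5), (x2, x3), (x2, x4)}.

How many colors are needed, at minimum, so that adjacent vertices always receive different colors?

x2 and x3 are adjacent, so at least 2 colors are needed.
2 colors suffice: color 1 → {x1, x2}; color 2 → {x3, x4, x5}. Every edge joins two different colors.

2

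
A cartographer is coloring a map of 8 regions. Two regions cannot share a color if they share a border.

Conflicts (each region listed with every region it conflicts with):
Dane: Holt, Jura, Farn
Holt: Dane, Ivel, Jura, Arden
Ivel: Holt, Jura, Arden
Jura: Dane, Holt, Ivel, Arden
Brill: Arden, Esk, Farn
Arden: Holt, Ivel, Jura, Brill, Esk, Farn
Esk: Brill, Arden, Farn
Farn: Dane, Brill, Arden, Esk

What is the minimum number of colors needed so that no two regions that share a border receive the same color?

4

Holt, Ivel, Jura, Arden are mutually in conflict, so at least 4 colors are needed.
One proper 4-coloring: Dane=1, Holt=3, Ivel=4, Jura=2, Brill=4, Arden=1, Esk=3, Farn=2. Every pair that conflicts lands in different colors.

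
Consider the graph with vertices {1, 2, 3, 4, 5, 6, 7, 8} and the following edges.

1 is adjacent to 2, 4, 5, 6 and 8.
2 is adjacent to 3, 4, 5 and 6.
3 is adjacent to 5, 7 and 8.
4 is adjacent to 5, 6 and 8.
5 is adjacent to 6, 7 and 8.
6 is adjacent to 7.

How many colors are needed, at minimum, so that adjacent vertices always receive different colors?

5

1, 2, 4, 5, 6 form a clique, so at least 5 colors are needed.
5 colors suffice: color red → {5}; color blue → {1, 3}; color green → {2, 7, 8}; color yellow → {4}; color purple → {6}. Every edge joins two different colors.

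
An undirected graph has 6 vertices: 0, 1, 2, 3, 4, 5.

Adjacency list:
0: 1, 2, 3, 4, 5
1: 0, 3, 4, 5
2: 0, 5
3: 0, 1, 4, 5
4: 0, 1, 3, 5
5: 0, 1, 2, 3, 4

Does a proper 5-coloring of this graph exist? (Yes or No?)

Yes

The chromatic number is 5. 0, 1, 3, 4, 5 form a clique, so at least 5 colors are needed.
5 colors suffice: color a → {0}; color b → {5}; color c → {1, 2}; color d → {4}; color e → {3}.
That is already a proper 5-coloring.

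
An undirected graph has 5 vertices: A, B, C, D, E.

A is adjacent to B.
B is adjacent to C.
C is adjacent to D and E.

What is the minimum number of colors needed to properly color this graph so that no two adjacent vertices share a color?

2

C and D are adjacent, so at least 2 colors are needed.
One proper 2-coloring: A=red, B=blue, C=red, D=blue, E=blue. Each edge has distinct colors on its endpoints.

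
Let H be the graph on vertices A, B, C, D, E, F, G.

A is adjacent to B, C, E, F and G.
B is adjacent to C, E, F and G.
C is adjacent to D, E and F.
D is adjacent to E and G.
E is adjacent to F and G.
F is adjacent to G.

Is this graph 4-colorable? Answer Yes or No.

A, B, C, E, F are mutually adjacent (a clique of size 5), so at least 5 colors are needed.
So 4 colors are not enough.

No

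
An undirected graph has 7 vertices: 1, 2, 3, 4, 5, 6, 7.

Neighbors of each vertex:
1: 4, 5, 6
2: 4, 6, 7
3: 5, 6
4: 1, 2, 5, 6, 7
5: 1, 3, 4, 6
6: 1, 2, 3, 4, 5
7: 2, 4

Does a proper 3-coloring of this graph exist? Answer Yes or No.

No

1, 4, 5, 6 are mutually adjacent (a clique of size 4), so at least 4 colors are needed.
So 3 colors are not enough.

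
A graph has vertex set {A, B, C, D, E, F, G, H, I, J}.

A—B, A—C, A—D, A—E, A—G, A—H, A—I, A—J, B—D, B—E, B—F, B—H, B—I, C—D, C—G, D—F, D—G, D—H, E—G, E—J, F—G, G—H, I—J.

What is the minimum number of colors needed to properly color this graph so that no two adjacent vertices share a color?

A, C, D, G form a clique, so at least 4 colors are needed.
4 colors suffice: color 1 → {A, F}; color 2 → {D, E, I}; color 3 → {B, G, J}; color 4 → {C, H}. Every edge joins two different colors.

4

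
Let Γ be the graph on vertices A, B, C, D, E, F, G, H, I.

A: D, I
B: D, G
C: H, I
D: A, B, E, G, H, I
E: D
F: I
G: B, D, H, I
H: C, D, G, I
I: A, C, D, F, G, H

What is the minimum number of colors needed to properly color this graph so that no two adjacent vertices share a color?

D, G, H, I are pairwise adjacent (a clique of size 4), so at least 4 colors are needed.
4 colors suffice: color red → {B, E, I}; color blue → {C, D, F}; color green → {A, H}; color yellow → {G}. Each edge has distinct colors on its endpoints.

4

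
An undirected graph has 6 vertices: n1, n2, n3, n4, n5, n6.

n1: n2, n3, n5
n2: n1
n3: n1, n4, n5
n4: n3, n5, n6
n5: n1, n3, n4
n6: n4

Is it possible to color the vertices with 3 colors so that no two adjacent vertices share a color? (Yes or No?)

Yes

The chromatic number is 3. n3, n4, n5 are mutually adjacent, so at least 3 colors are needed.
3 colors suffice: color 1 → {n1, n4}; color 2 → {n2, n3, n6}; color 3 → {n5}.
That is already a proper 3-coloring.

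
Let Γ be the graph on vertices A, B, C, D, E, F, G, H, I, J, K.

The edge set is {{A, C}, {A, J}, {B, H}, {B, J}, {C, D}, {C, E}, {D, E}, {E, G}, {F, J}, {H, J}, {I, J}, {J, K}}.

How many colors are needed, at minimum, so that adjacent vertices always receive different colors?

3

B, H, J are mutually adjacent, so at least 3 colors are needed.
One proper 3-coloring: A=2, B=2, C=1, D=3, E=2, F=2, G=1, H=3, I=2, J=1, K=2. No two adjacent vertices share a color.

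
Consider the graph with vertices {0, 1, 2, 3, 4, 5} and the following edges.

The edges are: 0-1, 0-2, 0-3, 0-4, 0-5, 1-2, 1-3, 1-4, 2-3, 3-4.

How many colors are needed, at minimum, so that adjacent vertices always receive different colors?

4

0, 1, 2, 3 form a clique, so at least 4 colors are needed.
4 colors suffice: color red → {0}; color blue → {1, 5}; color green → {3}; color yellow → {2, 4}. Each edge has distinct colors on its endpoints.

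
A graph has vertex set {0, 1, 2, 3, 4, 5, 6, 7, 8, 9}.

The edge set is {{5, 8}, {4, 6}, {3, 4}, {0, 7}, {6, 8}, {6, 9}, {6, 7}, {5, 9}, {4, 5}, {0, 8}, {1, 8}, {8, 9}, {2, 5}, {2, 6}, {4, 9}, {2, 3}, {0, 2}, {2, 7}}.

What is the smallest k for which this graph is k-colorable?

0, 2, 7 are pairwise adjacent, so at least 3 colors are needed.
A valid assignment using 3 colors: 0=blue, 1=blue, 2=red, 3=blue, 4=red, 5=blue, 6=blue, 7=green, 8=red, 9=green. Each edge has distinct colors on its endpoints.

3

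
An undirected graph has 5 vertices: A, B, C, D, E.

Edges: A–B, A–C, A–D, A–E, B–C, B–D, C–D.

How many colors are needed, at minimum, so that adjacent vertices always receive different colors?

A, B, C, D are mutually adjacent (a clique of size 4), so at least 4 colors are needed.
4 colors suffice: A=1, B=2, C=3, D=4, E=2. No two adjacent vertices share a color.

4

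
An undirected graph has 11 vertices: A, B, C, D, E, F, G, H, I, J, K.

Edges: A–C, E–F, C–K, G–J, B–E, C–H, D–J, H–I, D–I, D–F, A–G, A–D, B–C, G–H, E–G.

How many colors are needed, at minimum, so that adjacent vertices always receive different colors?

3

The cycle C-B-E-G-H-C has odd length 5, so it cannot be 2-colored; at least 3 colors are needed.
One proper 3-coloring: A=blue, B=green, C=red, D=red, E=blue, F=green, G=red, H=blue, I=green, J=blue, K=blue. Every edge joins two different colors.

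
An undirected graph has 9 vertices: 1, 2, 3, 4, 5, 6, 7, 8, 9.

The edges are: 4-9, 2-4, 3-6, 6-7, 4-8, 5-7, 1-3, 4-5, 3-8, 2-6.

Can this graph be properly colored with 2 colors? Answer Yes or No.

No

The cycle 4-8-3-6-2-4 has odd length 5, so it cannot be 2-colored; at least 3 colors are needed.
So 2 colors are not enough.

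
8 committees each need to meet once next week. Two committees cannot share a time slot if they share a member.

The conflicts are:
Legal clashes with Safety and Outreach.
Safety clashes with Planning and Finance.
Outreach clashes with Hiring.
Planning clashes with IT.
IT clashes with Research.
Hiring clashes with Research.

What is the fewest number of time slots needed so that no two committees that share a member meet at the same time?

3

The cycle Legal-Safety-Planning-IT-Research-Hiring-Outreach-Legal has odd length 7, so it cannot be 2-colored; at least 3 time slots are needed.
3 time slots suffice: time slot 1 → {Safety, IT, Hiring}; time slot 2 → {Legal, Planning, Finance, Research}; time slot 3 → {Outreach}. No two conflicting committees share a time slot.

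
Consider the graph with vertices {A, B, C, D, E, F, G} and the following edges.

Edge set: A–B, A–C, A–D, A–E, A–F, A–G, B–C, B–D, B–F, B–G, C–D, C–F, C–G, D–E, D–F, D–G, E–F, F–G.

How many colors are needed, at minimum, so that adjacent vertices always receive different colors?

A, B, C, D, F, G form a clique, so at least 6 colors are needed.
6 colors suffice: color 1 → {A}; color 2 → {D}; color 3 → {F}; color 4 → {B, E}; color 5 → {G}; color 6 → {C}. Every edge joins two different colors.

6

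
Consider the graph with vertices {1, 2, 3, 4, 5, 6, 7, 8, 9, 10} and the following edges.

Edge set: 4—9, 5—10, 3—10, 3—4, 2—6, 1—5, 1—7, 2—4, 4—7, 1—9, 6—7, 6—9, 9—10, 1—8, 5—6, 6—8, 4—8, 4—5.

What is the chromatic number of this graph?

2

1 and 5 are adjacent, so at least 2 colors are needed.
2 colors suffice: 1=red, 2=blue, 3=blue, 4=red, 5=blue, 6=red, 7=blue, 8=blue, 9=blue, 10=red. Each edge has distinct colors on its endpoints.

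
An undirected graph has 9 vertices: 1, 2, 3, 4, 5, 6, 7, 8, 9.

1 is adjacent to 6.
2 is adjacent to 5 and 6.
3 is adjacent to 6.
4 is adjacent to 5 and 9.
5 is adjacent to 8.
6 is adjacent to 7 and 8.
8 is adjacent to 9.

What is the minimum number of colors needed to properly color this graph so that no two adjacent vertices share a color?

2

3 and 6 are adjacent, so at least 2 colors are needed.
2 colors suffice: 1=blue, 2=blue, 3=blue, 4=blue, 5=red, 6=red, 7=blue, 8=blue, 9=red. Each edge has distinct colors on its endpoints.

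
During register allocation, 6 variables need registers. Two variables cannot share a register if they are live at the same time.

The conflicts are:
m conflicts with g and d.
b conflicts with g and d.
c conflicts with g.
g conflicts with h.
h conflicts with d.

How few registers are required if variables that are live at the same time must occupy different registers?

h and d conflict, so at least 2 registers are needed.
2 registers suffice: m=2, b=2, c=2, g=1, h=2, d=1. Each listed conflict is separated.

2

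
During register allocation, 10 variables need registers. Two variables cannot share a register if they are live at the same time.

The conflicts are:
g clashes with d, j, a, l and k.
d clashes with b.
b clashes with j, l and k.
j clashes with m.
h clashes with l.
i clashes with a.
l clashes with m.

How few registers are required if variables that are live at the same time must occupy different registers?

2

b and l conflict, so at least 2 registers are needed.
2 registers suffice: register 1 → {g, b, h, i, m}; register 2 → {d, j, a, l, k}. No two conflicting variables share a register.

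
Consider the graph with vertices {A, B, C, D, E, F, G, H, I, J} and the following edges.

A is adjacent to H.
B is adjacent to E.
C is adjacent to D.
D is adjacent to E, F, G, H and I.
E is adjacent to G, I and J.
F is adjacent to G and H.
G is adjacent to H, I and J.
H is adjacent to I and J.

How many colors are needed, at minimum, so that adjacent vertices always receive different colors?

4

D, F, G, H are pairwise adjacent (a clique of size 4), so at least 4 colors are needed.
4 colors suffice: color 1 → {A, B, C, G}; color 2 → {E, H}; color 3 → {D, J}; color 4 → {F, I}. Every edge joins two different colors.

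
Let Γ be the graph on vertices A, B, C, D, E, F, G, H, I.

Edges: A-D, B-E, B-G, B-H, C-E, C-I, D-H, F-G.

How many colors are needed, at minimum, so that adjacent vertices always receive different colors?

2

B and E are adjacent, so at least 2 colors are needed.
2 colors suffice: color red → {B, C, D, F}; color blue → {A, E, G, H, I}. No two adjacent vertices share a color.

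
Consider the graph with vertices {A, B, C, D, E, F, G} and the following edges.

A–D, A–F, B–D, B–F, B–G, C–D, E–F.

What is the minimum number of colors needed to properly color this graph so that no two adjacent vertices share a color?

2

B and G are adjacent, so at least 2 colors are needed.
2 colors suffice: color red → {D, F, G}; color blue → {A, B, C, E}. No two adjacent vertices share a color.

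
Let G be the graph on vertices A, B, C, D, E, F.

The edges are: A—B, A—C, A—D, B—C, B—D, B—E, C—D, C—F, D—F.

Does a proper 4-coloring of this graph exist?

The chromatic number is 4. A, B, C, D are mutually adjacent (a clique of size 4), so at least 4 colors are needed.
One proper 4-coloring: A=4, B=1, C=3, D=2, E=2, F=1.
That is already a proper 4-coloring.

Yes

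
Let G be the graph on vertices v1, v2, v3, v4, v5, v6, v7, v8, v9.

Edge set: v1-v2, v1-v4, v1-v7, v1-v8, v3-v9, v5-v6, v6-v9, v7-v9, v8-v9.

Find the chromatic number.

v1 and v4 are adjacent, so at least 2 colors are needed.
2 colors suffice: color red → {v1, v5, v9}; color blue → {v2, v3, v4, v6, v7, v8}. Each edge has distinct colors on its endpoints.

2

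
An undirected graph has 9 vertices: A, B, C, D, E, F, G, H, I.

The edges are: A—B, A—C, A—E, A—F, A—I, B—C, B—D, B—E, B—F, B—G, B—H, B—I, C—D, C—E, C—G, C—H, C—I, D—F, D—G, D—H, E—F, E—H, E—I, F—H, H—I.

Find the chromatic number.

5

B, C, E, H, I are mutually adjacent (a clique of size 5), so at least 5 colors are needed.
5 colors suffice: color 1 → {B}; color 2 → {C, F}; color 3 → {A, G, H}; color 4 → {D, E}; color 5 → {I}. No two adjacent vertices share a color.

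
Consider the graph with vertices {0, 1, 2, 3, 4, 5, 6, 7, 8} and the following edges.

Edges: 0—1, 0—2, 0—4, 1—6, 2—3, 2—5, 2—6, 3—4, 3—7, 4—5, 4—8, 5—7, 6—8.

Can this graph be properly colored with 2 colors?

No

The cycle 8-4-5-2-6-8 has odd length 5, so it cannot be 2-colored; at least 3 colors are needed.
So 2 colors are not enough.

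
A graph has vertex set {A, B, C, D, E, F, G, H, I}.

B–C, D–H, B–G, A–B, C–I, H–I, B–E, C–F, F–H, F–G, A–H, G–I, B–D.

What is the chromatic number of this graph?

3

The cycle C-B-A-H-F-C has odd length 5, so it cannot be 2-colored; at least 3 colors are needed.
One proper 3-coloring: A=2, B=1, C=3, D=2, E=2, F=2, G=3, H=1, I=2. Each edge has distinct colors on its endpoints.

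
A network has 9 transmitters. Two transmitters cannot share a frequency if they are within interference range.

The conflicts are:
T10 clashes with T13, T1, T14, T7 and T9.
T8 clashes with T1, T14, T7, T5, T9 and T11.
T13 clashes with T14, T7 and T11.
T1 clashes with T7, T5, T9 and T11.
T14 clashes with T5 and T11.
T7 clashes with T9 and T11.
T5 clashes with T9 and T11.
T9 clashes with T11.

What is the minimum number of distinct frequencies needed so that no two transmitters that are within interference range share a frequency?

T8, T1, T7, T9, T11 pairwise conflict, so at least 5 frequencies are needed.
5 frequencies suffice: T10=1, T8=5, T13=4, T1=3, T14=3, T7=2, T5=2, T9=4, T11=1. Each listed conflict is separated.

5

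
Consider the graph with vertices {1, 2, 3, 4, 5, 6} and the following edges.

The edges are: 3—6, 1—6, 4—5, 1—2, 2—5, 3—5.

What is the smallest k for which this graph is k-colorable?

The cycle 3-5-2-1-6-3 has odd length 5, so it cannot be 2-colored; at least 3 colors are needed.
3 colors suffice: color a → {1, 5}; color b → {2, 3, 4}; color c → {6}. No two adjacent vertices share a color.

3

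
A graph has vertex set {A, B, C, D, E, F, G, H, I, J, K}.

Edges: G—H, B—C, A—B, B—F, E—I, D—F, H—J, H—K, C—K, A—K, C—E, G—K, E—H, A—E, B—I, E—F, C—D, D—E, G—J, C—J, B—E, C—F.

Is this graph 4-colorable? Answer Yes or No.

The chromatic number is 4. B, C, E, F are pairwise adjacent (a clique of size 4), so at least 4 colors are needed.
4 colors suffice: A=2, B=3, C=2, D=3, E=1, F=4, G=3, H=2, I=2, J=1, K=1.
That is already a proper 4-coloring.

Yes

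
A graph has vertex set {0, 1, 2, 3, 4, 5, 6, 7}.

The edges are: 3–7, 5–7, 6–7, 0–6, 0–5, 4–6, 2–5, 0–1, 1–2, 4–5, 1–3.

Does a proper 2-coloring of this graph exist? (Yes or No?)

No

The cycle 1-0-6-7-3-1 has odd length 5, so it cannot be 2-colored; at least 3 colors are needed.
So 2 colors are not enough.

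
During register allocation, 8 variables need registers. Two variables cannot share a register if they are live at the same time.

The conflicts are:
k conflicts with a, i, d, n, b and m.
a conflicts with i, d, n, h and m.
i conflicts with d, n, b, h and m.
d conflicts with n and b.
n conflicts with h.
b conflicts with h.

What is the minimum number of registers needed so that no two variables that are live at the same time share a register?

5

k, a, i, d, n all conflict with each other, so at least 5 registers are needed.
5 registers suffice: register 1 → {i}; register 2 → {a, b}; register 3 → {k, h}; register 4 → {n, m}; register 5 → {d}. No two conflicting variables share a register.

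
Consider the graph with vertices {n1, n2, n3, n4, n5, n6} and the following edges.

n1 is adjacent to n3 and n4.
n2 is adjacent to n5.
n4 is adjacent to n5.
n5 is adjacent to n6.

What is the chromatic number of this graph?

n4 and n5 are adjacent, so at least 2 colors are needed.
2 colors suffice: color 1 → {n1, n5}; color 2 → {n2, n3, n4, n6}. No two adjacent vertices share a color.

2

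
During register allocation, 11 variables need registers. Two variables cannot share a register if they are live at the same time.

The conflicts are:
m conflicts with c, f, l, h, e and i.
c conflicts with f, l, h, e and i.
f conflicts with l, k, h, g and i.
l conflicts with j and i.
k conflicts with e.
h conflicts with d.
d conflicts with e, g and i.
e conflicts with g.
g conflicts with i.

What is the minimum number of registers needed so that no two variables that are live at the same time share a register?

m, c, f, l, i are mutually in conflict, so at least 5 registers are needed.
5 registers suffice: register 1 → {f, j, e}; register 2 → {k, h, i}; register 3 → {m, g}; register 4 → {c, d}; register 5 → {l}. Every pair that conflicts lands in different registers.

5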